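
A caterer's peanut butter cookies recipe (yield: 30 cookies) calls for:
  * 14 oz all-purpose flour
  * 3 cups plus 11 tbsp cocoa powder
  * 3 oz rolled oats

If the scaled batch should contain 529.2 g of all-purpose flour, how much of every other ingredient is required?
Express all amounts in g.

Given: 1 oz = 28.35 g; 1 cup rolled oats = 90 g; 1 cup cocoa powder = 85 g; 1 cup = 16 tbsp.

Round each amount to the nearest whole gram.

The original recipe has 396.9 g of all-purpose flour, so the scaling factor is 529.2 ÷ 396.9 = 4/3.
cocoa powder: (3 cup + 11 tbsp = 3.6875 cup) × 4/3 × 85 g/cup ≈ 418 g
rolled oats: 3 oz × 4/3 × 28.35 g/oz ≈ 113 g

cocoa powder: 418 g; rolled oats: 113 g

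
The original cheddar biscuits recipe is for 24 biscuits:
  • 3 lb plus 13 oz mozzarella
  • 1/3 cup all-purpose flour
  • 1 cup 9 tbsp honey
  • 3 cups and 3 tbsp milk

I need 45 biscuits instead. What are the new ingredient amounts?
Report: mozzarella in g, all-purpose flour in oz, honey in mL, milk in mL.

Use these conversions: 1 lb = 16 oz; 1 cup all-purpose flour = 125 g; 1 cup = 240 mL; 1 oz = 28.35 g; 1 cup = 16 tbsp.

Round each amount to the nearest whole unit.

Scaling factor: 45/24 = 15/8 = 1.875.
mozzarella: (3 lb + 13 oz = 3.8125 lb) × 15/8 × 16 oz/lb × 28.35 g/oz ≈ 3243 g
all-purpose flour: 1/3 cup × 15/8 × 125 g/cup ÷ 28.35 g/oz ≈ 3 oz
honey: (1 cup + 9 tbsp = 1.5625 cup) × 15/8 × 240 mL/cup ≈ 703 mL
milk: (3 cup + 3 tbsp = 3.1875 cup) × 15/8 × 240 mL/cup ≈ 1434 mL

mozzarella: 3243 g; all-purpose flour: 3 oz; honey: 703 mL; milk: 1434 mL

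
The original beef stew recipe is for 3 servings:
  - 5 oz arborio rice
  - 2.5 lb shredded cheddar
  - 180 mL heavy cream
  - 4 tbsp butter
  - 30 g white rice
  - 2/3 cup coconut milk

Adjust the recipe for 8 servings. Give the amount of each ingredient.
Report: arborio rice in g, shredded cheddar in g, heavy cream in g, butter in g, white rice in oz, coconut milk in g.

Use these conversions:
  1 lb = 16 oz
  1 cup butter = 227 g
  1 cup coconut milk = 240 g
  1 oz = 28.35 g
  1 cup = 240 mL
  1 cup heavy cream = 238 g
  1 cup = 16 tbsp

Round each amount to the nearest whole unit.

Scaling factor: 8/3.
arborio rice: 5 oz × 8/3 × 28.35 g/oz = 378 g
shredded cheddar: 2.5 lb × 8/3 × 16 oz/lb × 28.35 g/oz = 3024 g
heavy cream: 180 mL × 8/3 ÷ 240 mL/cup × 238 g/cup = 476 g
butter: 4 tbsp × 8/3 ÷ 16 tbsp/cup × 227 g/cup ≈ 151 g
white rice: 30 g × 8/3 ÷ 28.35 g/oz ≈ 3 oz
coconut milk: 2/3 cup × 8/3 × 240 g/cup ≈ 427 g

arborio rice: 378 g; shredded cheddar: 3024 g; heavy cream: 476 g; butter: 151 g; white rice: 3 oz; coconut milk: 427 g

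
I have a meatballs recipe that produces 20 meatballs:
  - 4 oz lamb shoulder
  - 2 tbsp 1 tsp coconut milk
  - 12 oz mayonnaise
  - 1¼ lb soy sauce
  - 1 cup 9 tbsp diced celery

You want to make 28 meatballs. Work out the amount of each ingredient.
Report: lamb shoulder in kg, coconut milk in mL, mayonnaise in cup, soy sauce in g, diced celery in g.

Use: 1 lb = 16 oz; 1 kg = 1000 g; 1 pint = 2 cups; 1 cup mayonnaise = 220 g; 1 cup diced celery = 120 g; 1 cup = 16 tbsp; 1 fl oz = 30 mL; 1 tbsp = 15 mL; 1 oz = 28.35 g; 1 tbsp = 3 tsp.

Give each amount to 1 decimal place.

Scaling factor: 28/20 = 7/5 = 1.4.
lamb shoulder: 4 oz × 7/5 × 28.35 g/oz ÷ 1000 g/kg ≈ 0.2 kg
coconut milk: (2 tbsp + 1 tsp = 7/3 tbsp) × 7/5 × 15 mL/tbsp = 49.0 mL
mayonnaise: 12 oz × 7/5 × 28.35 g/oz ÷ 220 g/cup ≈ 2.2 cup
soy sauce: 1.25 lb × 7/5 × 16 oz/lb × 28.35 g/oz = 793.8 g
diced celery: (1 cup + 9 tbsp = 1.5625 cup) × 7/5 × 120 g/cup = 262.5 g

lamb shoulder: 0.2 kg; coconut milk: 49.0 mL; mayonnaise: 2.2 cup; soy sauce: 793.8 g; diced celery: 262.5 g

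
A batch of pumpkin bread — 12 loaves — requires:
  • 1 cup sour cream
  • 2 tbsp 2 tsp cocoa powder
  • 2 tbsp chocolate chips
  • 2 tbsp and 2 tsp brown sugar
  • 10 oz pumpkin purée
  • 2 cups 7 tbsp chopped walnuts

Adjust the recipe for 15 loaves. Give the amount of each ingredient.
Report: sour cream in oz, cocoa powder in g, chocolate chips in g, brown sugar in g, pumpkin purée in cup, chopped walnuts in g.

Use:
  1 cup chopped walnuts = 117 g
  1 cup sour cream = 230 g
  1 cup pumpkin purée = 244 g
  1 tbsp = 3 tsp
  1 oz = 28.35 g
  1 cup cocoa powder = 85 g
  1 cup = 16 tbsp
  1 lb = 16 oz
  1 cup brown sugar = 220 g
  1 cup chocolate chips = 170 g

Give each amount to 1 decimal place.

sour cream: 10.1 oz; cocoa powder: 17.7 g; chocolate chips: 26.6 g; brown sugar: 45.8 g; pumpkin purée: 1.5 cup; chopped walnuts: 356.5 g

Scaling factor: 15/12 = 5/4 = 1.25.
sour cream: 1 cup × 5/4 × 230 g/cup ÷ 28.35 g/oz ≈ 10.1 oz
cocoa powder: (2 tbsp + 2 tsp = 8/3 tbsp) × 5/4 ÷ 16 tbsp/cup × 85 g/cup ≈ 17.7 g
chocolate chips: 2 tbsp × 5/4 ÷ 16 tbsp/cup × 170 g/cup ≈ 26.6 g
brown sugar: (2 tbsp + 2 tsp = 8/3 tbsp) × 5/4 ÷ 16 tbsp/cup × 220 g/cup ≈ 45.8 g
pumpkin purée: 10 oz × 5/4 × 28.35 g/oz ÷ 244 g/cup ≈ 1.5 cup
chopped walnuts: (2 cup + 7 tbsp = 2.4375 cup) × 5/4 × 117 g/cup ≈ 356.5 g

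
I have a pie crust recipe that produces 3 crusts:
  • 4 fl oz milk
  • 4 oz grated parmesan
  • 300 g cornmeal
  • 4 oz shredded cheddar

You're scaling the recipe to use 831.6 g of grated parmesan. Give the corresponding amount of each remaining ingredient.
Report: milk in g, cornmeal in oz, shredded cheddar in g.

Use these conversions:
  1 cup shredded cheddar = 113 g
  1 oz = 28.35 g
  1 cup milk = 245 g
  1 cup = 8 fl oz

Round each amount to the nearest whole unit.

milk: 898 g; cornmeal: 78 oz; shredded cheddar: 832 g

The original recipe has 113.4 g of grated parmesan, so the scaling factor is 831.6 ÷ 113.4 = 22/3.
milk: 4 fl oz × 22/3 ÷ 8 fl oz/cup × 245 g/cup ≈ 898 g
cornmeal: 300 g × 22/3 ÷ 28.35 g/oz ≈ 78 oz
shredded cheddar: 4 oz × 22/3 × 28.35 g/oz ≈ 832 g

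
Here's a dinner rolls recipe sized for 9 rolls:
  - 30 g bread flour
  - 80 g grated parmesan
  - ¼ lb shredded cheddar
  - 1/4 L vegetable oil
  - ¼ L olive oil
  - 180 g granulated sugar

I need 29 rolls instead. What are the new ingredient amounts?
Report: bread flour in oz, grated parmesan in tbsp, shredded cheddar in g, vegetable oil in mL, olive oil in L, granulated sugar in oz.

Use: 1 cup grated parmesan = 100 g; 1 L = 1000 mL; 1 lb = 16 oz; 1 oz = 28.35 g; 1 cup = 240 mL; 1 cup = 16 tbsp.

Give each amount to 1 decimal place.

Scaling factor: 29/9.
bread flour: 30 g × 29/9 ÷ 28.35 g/oz ≈ 3.4 oz
grated parmesan: 80 g × 29/9 ÷ 100 g/cup × 16 tbsp/cup ≈ 41.2 tbsp
shredded cheddar: 0.25 lb × 29/9 × 16 oz/lb × 28.35 g/oz = 365.4 g
vegetable oil: 0.25 L × 29/9 × 1000 mL/L ≈ 805.6 mL
olive oil: 0.25 L × 29/9 ≈ 0.8 L
granulated sugar: 180 g × 29/9 ÷ 28.35 g/oz ≈ 20.5 oz

bread flour: 3.4 oz; grated parmesan: 41.2 tbsp; shredded cheddar: 365.4 g; vegetable oil: 805.6 mL; olive oil: 0.8 L; granulated sugar: 20.5 oz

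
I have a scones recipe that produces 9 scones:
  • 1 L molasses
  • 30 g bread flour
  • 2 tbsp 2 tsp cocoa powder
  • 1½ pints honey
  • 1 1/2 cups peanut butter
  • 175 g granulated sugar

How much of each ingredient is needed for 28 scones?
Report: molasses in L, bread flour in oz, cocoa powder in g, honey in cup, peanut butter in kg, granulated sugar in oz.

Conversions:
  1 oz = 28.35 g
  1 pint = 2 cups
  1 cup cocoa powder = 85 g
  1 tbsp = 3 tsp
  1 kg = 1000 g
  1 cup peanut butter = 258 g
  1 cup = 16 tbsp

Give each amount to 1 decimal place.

Scaling factor: 28/9.
molasses: 1 L × 28/9 ≈ 3.1 L
bread flour: 30 g × 28/9 ÷ 28.35 g/oz ≈ 3.3 oz
cocoa powder: (2 tbsp + 2 tsp = 8/3 tbsp) × 28/9 ÷ 16 tbsp/cup × 85 g/cup ≈ 44.1 g
honey: 1.5 pint × 28/9 × 2 cup/pint ≈ 9.3 cup
peanut butter: 1.5 cup × 28/9 × 258 g/cup ÷ 1000 g/kg ≈ 1.2 kg
granulated sugar: 175 g × 28/9 ÷ 28.35 g/oz ≈ 19.2 oz

molasses: 3.1 L; bread flour: 3.3 oz; cocoa powder: 44.1 g; honey: 9.3 cup; peanut butter: 1.2 kg; granulated sugar: 19.2 oz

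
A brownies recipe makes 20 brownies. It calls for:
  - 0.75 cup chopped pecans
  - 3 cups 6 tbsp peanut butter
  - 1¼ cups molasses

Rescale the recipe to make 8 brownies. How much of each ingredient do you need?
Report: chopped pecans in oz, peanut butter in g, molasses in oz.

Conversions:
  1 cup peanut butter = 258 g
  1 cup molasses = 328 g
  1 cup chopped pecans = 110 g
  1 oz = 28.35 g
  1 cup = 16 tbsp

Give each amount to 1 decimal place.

chopped pecans: 1.2 oz; peanut butter: 348.3 g; molasses: 5.8 oz

Scaling factor: 8/20 = 2/5 = 0.4.
chopped pecans: 0.75 cup × 2/5 × 110 g/cup ÷ 28.35 g/oz ≈ 1.2 oz
peanut butter: (3 cup + 6 tbsp = 3.375 cup) × 2/5 × 258 g/cup = 348.3 g
molasses: 1.25 cup × 2/5 × 328 g/cup ÷ 28.35 g/oz ≈ 5.8 oz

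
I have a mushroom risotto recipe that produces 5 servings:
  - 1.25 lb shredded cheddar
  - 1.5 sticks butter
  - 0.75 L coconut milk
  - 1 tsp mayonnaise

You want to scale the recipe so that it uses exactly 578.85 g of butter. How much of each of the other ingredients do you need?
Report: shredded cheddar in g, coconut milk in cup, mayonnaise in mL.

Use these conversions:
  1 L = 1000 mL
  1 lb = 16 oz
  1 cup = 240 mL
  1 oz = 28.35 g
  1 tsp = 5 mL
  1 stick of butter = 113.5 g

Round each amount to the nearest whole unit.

The original recipe has 170.25 g of butter, so the scaling factor is 578.85 ÷ 170.25 = 17/5 = 3.4.
shredded cheddar: 1.25 lb × 17/5 × 16 oz/lb × 28.35 g/oz ≈ 1928 g
coconut milk: 0.75 L × 17/5 × 1000 mL/L ÷ 240 mL/cup ≈ 11 cup
mayonnaise: 1 tsp × 17/5 × 5 mL/tsp = 17 mL

shredded cheddar: 1928 g; coconut milk: 11 cup; mayonnaise: 17 mL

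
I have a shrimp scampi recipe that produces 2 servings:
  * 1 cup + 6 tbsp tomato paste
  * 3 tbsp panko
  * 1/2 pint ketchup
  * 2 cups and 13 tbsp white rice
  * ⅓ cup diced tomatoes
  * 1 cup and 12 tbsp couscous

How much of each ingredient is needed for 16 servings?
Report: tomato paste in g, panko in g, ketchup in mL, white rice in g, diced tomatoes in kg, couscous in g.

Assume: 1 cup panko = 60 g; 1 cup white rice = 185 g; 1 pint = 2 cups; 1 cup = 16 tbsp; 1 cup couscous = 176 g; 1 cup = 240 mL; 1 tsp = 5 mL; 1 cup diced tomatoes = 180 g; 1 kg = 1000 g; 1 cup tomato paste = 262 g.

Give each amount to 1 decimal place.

Scaling factor: 16/2 = 8.
tomato paste: (1 cup + 6 tbsp = 1.375 cup) × 8 × 262 g/cup = 2882.0 g
panko: 3 tbsp × 8 ÷ 16 tbsp/cup × 60 g/cup = 90.0 g
ketchup: 0.5 pint × 8 × 2 cup/pint × 240 mL/cup = 1920.0 mL
white rice: (2 cup + 13 tbsp = 2.8125 cup) × 8 × 185 g/cup = 4162.5 g
diced tomatoes: 1/3 cup × 8 × 180 g/cup ÷ 1000 g/kg ≈ 0.5 kg
couscous: (1 cup + 12 tbsp = 1.75 cup) × 8 × 176 g/cup = 2464.0 g

tomato paste: 2882.0 g; panko: 90.0 g; ketchup: 1920.0 mL; white rice: 4162.5 g; diced tomatoes: 0.5 kg; couscous: 2464.0 g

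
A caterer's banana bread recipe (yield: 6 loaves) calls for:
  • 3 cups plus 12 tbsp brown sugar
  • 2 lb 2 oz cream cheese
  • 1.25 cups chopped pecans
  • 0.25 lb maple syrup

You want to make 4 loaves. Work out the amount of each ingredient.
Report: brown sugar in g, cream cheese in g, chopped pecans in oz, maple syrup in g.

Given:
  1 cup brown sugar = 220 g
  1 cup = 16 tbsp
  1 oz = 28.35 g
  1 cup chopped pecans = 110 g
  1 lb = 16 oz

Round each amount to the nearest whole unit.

brown sugar: 550 g; cream cheese: 643 g; chopped pecans: 3 oz; maple syrup: 76 g

Scaling factor: 4/6 = 2/3.
brown sugar: (3 cup + 12 tbsp = 3.75 cup) × 2/3 × 220 g/cup = 550 g
cream cheese: (2 lb + 2 oz = 2.125 lb) × 2/3 × 16 oz/lb × 28.35 g/oz ≈ 643 g
chopped pecans: 1.25 cup × 2/3 × 110 g/cup ÷ 28.35 g/oz ≈ 3 oz
maple syrup: 0.25 lb × 2/3 × 16 oz/lb × 28.35 g/oz ≈ 76 g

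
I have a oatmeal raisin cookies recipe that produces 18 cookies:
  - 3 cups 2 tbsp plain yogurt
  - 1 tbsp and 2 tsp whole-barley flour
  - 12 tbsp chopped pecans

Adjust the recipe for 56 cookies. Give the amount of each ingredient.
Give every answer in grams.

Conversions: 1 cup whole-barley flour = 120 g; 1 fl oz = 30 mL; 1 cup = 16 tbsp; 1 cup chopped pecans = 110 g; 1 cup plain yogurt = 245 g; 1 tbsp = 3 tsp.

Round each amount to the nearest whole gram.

Scaling factor: 56/18 = 28/9.
plain yogurt: (3 cup + 2 tbsp = 3.125 cup) × 28/9 × 245 g/cup ≈ 2382 g
whole-barley flour: (1 tbsp + 2 tsp = 5/3 tbsp) × 28/9 ÷ 16 tbsp/cup × 120 g/cup ≈ 39 g
chopped pecans: 12 tbsp × 28/9 ÷ 16 tbsp/cup × 110 g/cup ≈ 257 g

plain yogurt: 2382 g; whole-barley flour: 39 g; chopped pecans: 257 g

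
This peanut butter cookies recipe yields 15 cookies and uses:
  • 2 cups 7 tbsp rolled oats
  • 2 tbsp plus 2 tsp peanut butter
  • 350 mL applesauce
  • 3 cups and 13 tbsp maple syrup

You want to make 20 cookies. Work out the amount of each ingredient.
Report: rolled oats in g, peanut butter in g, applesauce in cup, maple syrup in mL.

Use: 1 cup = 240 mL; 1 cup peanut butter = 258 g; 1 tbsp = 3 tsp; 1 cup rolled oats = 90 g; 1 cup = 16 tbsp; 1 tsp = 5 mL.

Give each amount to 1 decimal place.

rolled oats: 292.5 g; peanut butter: 57.3 g; applesauce: 1.9 cup; maple syrup: 1220.0 mL

Scaling factor: 20/15 = 4/3.
rolled oats: (2 cup + 7 tbsp = 2.4375 cup) × 4/3 × 90 g/cup = 292.5 g
peanut butter: (2 tbsp + 2 tsp = 8/3 tbsp) × 4/3 ÷ 16 tbsp/cup × 258 g/cup ≈ 57.3 g
applesauce: 350 mL × 4/3 ÷ 240 mL/cup ≈ 1.9 cup
maple syrup: (3 cup + 13 tbsp = 3.8125 cup) × 4/3 × 240 mL/cup = 1220.0 mL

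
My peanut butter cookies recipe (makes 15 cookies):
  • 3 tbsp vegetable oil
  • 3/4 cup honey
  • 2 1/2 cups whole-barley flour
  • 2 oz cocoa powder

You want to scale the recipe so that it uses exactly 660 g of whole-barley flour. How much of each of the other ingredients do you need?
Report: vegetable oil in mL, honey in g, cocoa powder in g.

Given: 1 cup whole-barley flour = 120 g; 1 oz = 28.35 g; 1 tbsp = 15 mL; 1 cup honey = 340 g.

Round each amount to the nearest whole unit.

The original recipe has 300 g of whole-barley flour, so the scaling factor is 660 ÷ 300 = 11/5 = 2.2.
vegetable oil: 3 tbsp × 11/5 × 15 mL/tbsp = 99 mL
honey: 0.75 cup × 11/5 × 340 g/cup = 561 g
cocoa powder: 2 oz × 11/5 × 28.35 g/oz ≈ 125 g

vegetable oil: 99 mL; honey: 561 g; cocoa powder: 125 g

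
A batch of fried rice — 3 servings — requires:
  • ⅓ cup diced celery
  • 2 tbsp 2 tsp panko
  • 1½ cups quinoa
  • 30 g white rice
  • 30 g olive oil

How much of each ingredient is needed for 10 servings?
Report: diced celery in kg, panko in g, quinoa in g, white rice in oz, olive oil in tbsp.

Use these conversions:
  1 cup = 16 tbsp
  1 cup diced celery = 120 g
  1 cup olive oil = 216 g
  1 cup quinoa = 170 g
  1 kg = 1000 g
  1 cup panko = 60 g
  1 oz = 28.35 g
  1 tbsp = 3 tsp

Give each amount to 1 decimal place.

diced celery: 0.1 kg; panko: 33.3 g; quinoa: 850.0 g; white rice: 3.5 oz; olive oil: 7.4 tbsp

Scaling factor: 10/3.
diced celery: 1/3 cup × 10/3 × 120 g/cup ÷ 1000 g/kg ≈ 0.1 kg
panko: (2 tbsp + 2 tsp = 8/3 tbsp) × 10/3 ÷ 16 tbsp/cup × 60 g/cup ≈ 33.3 g
quinoa: 1.5 cup × 10/3 × 170 g/cup = 850.0 g
white rice: 30 g × 10/3 ÷ 28.35 g/oz ≈ 3.5 oz
olive oil: 30 g × 10/3 ÷ 216 g/cup × 16 tbsp/cup ≈ 7.4 tbsp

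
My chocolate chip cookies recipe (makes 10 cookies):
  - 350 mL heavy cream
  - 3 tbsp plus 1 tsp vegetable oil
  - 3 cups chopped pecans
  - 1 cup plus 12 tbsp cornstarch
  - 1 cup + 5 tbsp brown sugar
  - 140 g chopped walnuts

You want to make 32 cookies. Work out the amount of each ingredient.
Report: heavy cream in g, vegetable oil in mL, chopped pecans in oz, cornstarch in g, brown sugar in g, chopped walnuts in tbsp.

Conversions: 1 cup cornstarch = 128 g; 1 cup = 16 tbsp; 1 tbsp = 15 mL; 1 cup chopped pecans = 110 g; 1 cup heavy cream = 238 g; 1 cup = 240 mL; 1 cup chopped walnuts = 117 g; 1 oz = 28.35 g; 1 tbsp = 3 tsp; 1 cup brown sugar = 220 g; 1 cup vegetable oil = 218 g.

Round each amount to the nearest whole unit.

heavy cream: 1111 g; vegetable oil: 160 mL; chopped pecans: 37 oz; cornstarch: 717 g; brown sugar: 924 g; chopped walnuts: 61 tbsp

Scaling factor: 32/10 = 16/5 = 3.2.
heavy cream: 350 mL × 16/5 ÷ 240 mL/cup × 238 g/cup ≈ 1111 g
vegetable oil: (3 tbsp + 1 tsp = 10/3 tbsp) × 16/5 × 15 mL/tbsp = 160 mL
chopped pecans: 3 cup × 16/5 × 110 g/cup ÷ 28.35 g/oz ≈ 37 oz
cornstarch: (1 cup + 12 tbsp = 1.75 cup) × 16/5 × 128 g/cup ≈ 717 g
brown sugar: (1 cup + 5 tbsp = 1.3125 cup) × 16/5 × 220 g/cup = 924 g
chopped walnuts: 140 g × 16/5 ÷ 117 g/cup × 16 tbsp/cup ≈ 61 tbsp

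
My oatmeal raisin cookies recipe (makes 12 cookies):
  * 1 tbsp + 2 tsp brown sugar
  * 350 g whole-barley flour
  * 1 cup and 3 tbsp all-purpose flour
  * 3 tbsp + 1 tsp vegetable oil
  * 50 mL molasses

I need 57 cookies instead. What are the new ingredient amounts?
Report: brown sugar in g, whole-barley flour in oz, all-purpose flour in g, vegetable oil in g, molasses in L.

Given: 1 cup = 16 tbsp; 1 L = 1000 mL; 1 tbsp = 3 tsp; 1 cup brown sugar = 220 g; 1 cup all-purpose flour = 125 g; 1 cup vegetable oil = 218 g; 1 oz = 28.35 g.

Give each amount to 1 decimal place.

Scaling factor: 57/12 = 19/4 = 4.75.
brown sugar: (1 tbsp + 2 tsp = 5/3 tbsp) × 19/4 ÷ 16 tbsp/cup × 220 g/cup ≈ 108.9 g
whole-barley flour: 350 g × 19/4 ÷ 28.35 g/oz ≈ 58.6 oz
all-purpose flour: (1 cup + 3 tbsp = 1.1875 cup) × 19/4 × 125 g/cup ≈ 705.1 g
vegetable oil: (3 tbsp + 1 tsp = 10/3 tbsp) × 19/4 ÷ 16 tbsp/cup × 218 g/cup ≈ 215.7 g
molasses: 50 mL × 19/4 ÷ 1000 mL/L ≈ 0.2 L

brown sugar: 108.9 g; whole-barley flour: 58.6 oz; all-purpose flour: 705.1 g; vegetable oil: 215.7 g; molasses: 0.2 L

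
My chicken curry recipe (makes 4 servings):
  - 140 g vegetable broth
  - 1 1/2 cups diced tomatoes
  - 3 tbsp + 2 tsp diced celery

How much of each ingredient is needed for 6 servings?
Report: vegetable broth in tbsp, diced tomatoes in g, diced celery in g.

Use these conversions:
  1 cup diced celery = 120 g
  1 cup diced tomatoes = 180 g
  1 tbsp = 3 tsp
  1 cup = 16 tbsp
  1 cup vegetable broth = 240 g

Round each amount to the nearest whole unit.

vegetable broth: 14 tbsp; diced tomatoes: 405 g; diced celery: 41 g

Scaling factor: 6/4 = 3/2 = 1.5.
vegetable broth: 140 g × 3/2 ÷ 240 g/cup × 16 tbsp/cup = 14 tbsp
diced tomatoes: 1.5 cup × 3/2 × 180 g/cup = 405 g
diced celery: (3 tbsp + 2 tsp = 11/3 tbsp) × 3/2 ÷ 16 tbsp/cup × 120 g/cup ≈ 41 g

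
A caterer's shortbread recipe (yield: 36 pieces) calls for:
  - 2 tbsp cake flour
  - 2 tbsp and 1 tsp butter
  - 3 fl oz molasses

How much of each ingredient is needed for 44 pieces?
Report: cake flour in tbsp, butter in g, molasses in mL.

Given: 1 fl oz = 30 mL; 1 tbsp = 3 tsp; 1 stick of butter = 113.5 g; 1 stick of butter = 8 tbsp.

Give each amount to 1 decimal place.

cake flour: 2.4 tbsp; butter: 40.5 g; molasses: 110.0 mL

Scaling factor: 44/36 = 11/9.
cake flour: 2 tbsp × 11/9 ≈ 2.4 tbsp
butter: (2 tbsp + 1 tsp = 7/3 tbsp) × 11/9 ÷ 8 tbsp/stick × 113.5 g/stick ≈ 40.5 g
molasses: 3 fl oz × 11/9 × 30 mL/fl oz = 110.0 mL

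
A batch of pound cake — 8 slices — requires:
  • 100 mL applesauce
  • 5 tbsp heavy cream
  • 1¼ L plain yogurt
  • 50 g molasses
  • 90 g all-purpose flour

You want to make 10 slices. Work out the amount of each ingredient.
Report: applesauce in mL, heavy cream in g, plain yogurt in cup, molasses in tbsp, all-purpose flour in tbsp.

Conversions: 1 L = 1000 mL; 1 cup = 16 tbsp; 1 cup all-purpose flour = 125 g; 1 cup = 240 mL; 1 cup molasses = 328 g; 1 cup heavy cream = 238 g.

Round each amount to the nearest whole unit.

applesauce: 125 mL; heavy cream: 93 g; plain yogurt: 7 cup; molasses: 3 tbsp; all-purpose flour: 14 tbsp

Scaling factor: 10/8 = 5/4 = 1.25.
applesauce: 100 mL × 5/4 = 125 mL
heavy cream: 5 tbsp × 5/4 ÷ 16 tbsp/cup × 238 g/cup ≈ 93 g
plain yogurt: 1.25 L × 5/4 × 1000 mL/L ÷ 240 mL/cup ≈ 7 cup
molasses: 50 g × 5/4 ÷ 328 g/cup × 16 tbsp/cup ≈ 3 tbsp
all-purpose flour: 90 g × 5/4 ÷ 125 g/cup × 16 tbsp/cup ≈ 14 tbsp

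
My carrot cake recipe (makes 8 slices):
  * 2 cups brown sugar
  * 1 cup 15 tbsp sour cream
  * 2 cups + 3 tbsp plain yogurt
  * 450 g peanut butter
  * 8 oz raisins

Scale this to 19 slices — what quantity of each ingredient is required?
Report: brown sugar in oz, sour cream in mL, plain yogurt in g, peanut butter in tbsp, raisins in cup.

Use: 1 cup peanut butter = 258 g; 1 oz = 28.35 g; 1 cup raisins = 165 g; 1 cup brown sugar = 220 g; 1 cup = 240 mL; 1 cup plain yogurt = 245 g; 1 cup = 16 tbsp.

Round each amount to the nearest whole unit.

Scaling factor: 19/8 = 2.375.
brown sugar: 2 cup × 19/8 × 220 g/cup ÷ 28.35 g/oz ≈ 37 oz
sour cream: (1 cup + 15 tbsp = 1.9375 cup) × 19/8 × 240 mL/cup ≈ 1104 mL
plain yogurt: (2 cup + 3 tbsp = 2.1875 cup) × 19/8 × 245 g/cup ≈ 1273 g
peanut butter: 450 g × 19/8 ÷ 258 g/cup × 16 tbsp/cup ≈ 66 tbsp
raisins: 8 oz × 19/8 × 28.35 g/oz ÷ 165 g/cup ≈ 3 cup

brown sugar: 37 oz; sour cream: 1104 mL; plain yogurt: 1273 g; peanut butter: 66 tbsp; raisins: 3 cup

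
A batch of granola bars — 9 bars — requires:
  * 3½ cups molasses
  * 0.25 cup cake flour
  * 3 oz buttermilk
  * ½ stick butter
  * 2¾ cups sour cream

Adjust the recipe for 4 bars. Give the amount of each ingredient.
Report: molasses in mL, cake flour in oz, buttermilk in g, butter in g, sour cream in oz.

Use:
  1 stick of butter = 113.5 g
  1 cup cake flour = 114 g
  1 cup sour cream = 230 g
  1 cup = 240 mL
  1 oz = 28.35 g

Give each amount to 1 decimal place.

Scaling factor: 4/9.
molasses: 3.5 cup × 4/9 × 240 mL/cup ≈ 373.3 mL
cake flour: 0.25 cup × 4/9 × 114 g/cup ÷ 28.35 g/oz ≈ 0.4 oz
buttermilk: 3 oz × 4/9 × 28.35 g/oz = 37.8 g
butter: 0.5 stick × 4/9 × 113.5 g/stick ≈ 25.2 g
sour cream: 2.75 cup × 4/9 × 230 g/cup ÷ 28.35 g/oz ≈ 9.9 oz

molasses: 373.3 mL; cake flour: 0.4 oz; buttermilk: 37.8 g; butter: 25.2 g; sour cream: 9.9 oz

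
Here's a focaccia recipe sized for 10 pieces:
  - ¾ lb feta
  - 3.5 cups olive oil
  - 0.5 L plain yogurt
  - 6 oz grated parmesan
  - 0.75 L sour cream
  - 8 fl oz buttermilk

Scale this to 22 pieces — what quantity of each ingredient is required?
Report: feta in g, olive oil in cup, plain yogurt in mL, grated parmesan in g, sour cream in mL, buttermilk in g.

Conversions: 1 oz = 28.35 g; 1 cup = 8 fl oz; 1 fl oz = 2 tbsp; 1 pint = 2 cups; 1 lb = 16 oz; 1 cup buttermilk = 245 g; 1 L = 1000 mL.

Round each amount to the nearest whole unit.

feta: 748 g; olive oil: 8 cup; plain yogurt: 1100 mL; grated parmesan: 374 g; sour cream: 1650 mL; buttermilk: 539 g

Scaling factor: 22/10 = 11/5 = 2.2.
feta: 0.75 lb × 11/5 × 16 oz/lb × 28.35 g/oz ≈ 748 g
olive oil: 3.5 cup × 11/5 ≈ 8 cup
plain yogurt: 0.5 L × 11/5 × 1000 mL/L = 1100 mL
grated parmesan: 6 oz × 11/5 × 28.35 g/oz ≈ 374 g
sour cream: 0.75 L × 11/5 × 1000 mL/L = 1650 mL
buttermilk: 8 fl oz × 11/5 ÷ 8 fl oz/cup × 245 g/cup = 539 g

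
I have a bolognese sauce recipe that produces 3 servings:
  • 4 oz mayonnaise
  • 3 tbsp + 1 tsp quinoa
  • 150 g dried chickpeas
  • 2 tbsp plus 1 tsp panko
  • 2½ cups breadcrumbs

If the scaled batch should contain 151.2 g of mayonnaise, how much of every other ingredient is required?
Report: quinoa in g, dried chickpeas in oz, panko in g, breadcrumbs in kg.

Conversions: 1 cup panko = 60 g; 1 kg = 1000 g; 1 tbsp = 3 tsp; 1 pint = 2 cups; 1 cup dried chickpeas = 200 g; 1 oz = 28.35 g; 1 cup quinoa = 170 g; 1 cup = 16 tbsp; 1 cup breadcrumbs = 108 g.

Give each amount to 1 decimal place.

quinoa: 47.2 g; dried chickpeas: 7.1 oz; panko: 11.7 g; breadcrumbs: 0.4 kg

The original recipe has 113.4 g of mayonnaise, so the scaling factor is 151.2 ÷ 113.4 = 4/3.
quinoa: (3 tbsp + 1 tsp = 10/3 tbsp) × 4/3 ÷ 16 tbsp/cup × 170 g/cup ≈ 47.2 g
dried chickpeas: 150 g × 4/3 ÷ 28.35 g/oz ≈ 7.1 oz
panko: (2 tbsp + 1 tsp = 7/3 tbsp) × 4/3 ÷ 16 tbsp/cup × 60 g/cup ≈ 11.7 g
breadcrumbs: 2.5 cup × 4/3 × 108 g/cup ÷ 1000 g/kg ≈ 0.4 kg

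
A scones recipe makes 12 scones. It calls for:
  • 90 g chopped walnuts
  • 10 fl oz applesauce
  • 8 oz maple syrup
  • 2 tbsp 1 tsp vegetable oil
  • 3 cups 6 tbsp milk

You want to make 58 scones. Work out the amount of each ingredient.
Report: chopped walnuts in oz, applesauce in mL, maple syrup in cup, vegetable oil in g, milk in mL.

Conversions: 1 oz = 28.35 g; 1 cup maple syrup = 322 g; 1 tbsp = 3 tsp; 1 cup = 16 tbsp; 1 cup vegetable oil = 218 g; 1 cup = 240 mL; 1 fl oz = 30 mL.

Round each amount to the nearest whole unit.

chopped walnuts: 15 oz; applesauce: 1450 mL; maple syrup: 3 cup; vegetable oil: 154 g; milk: 3915 mL

Scaling factor: 58/12 = 29/6.
chopped walnuts: 90 g × 29/6 ÷ 28.35 g/oz ≈ 15 oz
applesauce: 10 fl oz × 29/6 × 30 mL/fl oz = 1450 mL
maple syrup: 8 oz × 29/6 × 28.35 g/oz ÷ 322 g/cup ≈ 3 cup
vegetable oil: (2 tbsp + 1 tsp = 7/3 tbsp) × 29/6 ÷ 16 tbsp/cup × 218 g/cup ≈ 154 g
milk: (3 cup + 6 tbsp = 3.375 cup) × 29/6 × 240 mL/cup = 3915 mL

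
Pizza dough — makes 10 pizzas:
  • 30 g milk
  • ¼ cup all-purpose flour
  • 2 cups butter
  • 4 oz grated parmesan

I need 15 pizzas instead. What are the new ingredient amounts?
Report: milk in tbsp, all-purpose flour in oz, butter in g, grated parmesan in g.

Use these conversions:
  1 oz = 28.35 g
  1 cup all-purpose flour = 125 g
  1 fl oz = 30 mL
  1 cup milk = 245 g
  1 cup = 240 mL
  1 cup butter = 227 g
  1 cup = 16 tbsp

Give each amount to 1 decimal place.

Scaling factor: 15/10 = 3/2 = 1.5.
milk: 30 g × 3/2 ÷ 245 g/cup × 16 tbsp/cup ≈ 2.9 tbsp
all-purpose flour: 0.25 cup × 3/2 × 125 g/cup ÷ 28.35 g/oz ≈ 1.7 oz
butter: 2 cup × 3/2 × 227 g/cup = 681.0 g
grated parmesan: 4 oz × 3/2 × 28.35 g/oz = 170.1 g

milk: 2.9 tbsp; all-purpose flour: 1.7 oz; butter: 681.0 g; grated parmesan: 170.1 g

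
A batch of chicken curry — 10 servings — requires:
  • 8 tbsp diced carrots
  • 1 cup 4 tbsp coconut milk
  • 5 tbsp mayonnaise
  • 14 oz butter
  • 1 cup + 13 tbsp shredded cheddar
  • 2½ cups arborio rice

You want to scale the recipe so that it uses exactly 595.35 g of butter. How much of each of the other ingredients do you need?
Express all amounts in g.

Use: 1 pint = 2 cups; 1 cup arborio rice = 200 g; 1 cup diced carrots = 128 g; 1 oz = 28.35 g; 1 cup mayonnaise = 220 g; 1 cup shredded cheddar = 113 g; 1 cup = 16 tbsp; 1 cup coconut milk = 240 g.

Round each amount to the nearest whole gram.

The original recipe has 396.9 g of butter, so the scaling factor is 595.35 ÷ 396.9 = 3/2 = 1.5.
diced carrots: 8 tbsp × 3/2 ÷ 16 tbsp/cup × 128 g/cup = 96 g
coconut milk: (1 cup + 4 tbsp = 1.25 cup) × 3/2 × 240 g/cup = 450 g
mayonnaise: 5 tbsp × 3/2 ÷ 16 tbsp/cup × 220 g/cup ≈ 103 g
shredded cheddar: (1 cup + 13 tbsp = 1.8125 cup) × 3/2 × 113 g/cup ≈ 307 g
arborio rice: 2.5 cup × 3/2 × 200 g/cup = 750 g

diced carrots: 96 g; coconut milk: 450 g; mayonnaise: 103 g; shredded cheddar: 307 g; arborio rice: 750 g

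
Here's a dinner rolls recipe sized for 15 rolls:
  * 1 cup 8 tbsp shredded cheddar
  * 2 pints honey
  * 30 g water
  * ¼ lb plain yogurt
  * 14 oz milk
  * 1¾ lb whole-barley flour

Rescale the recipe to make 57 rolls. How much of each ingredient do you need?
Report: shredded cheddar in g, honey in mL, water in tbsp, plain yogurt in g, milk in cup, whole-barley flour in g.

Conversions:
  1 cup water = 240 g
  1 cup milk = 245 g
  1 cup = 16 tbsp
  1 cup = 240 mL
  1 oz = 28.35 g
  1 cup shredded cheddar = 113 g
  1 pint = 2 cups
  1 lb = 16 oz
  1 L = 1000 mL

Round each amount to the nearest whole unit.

Scaling factor: 57/15 = 19/5 = 3.8.
shredded cheddar: (1 cup + 8 tbsp = 1.5 cup) × 19/5 × 113 g/cup ≈ 644 g
honey: 2 pint × 19/5 × 2 cup/pint × 240 mL/cup = 3648 mL
water: 30 g × 19/5 ÷ 240 g/cup × 16 tbsp/cup ≈ 8 tbsp
plain yogurt: 0.25 lb × 19/5 × 16 oz/lb × 28.35 g/oz ≈ 431 g
milk: 14 oz × 19/5 × 28.35 g/oz ÷ 245 g/cup ≈ 6 cup
whole-barley flour: 1.75 lb × 19/5 × 16 oz/lb × 28.35 g/oz ≈ 3016 g

shredded cheddar: 644 g; honey: 3648 mL; water: 8 tbsp; plain yogurt: 431 g; milk: 6 cup; whole-barley flour: 3016 g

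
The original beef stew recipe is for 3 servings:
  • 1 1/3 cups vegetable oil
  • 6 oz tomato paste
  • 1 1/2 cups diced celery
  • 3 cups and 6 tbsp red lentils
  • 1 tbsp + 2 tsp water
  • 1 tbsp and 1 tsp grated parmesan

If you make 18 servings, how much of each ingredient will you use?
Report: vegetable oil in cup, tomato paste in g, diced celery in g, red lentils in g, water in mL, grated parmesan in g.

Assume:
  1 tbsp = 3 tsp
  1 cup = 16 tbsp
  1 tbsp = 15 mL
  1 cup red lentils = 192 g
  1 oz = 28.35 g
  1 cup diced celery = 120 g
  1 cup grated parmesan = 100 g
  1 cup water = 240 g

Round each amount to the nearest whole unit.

Scaling factor: 18/3 = 6.
vegetable oil: 4/3 cup × 6 = 8 cup
tomato paste: 6 oz × 6 × 28.35 g/oz ≈ 1021 g
diced celery: 1.5 cup × 6 × 120 g/cup = 1080 g
red lentils: (3 cup + 6 tbsp = 3.375 cup) × 6 × 192 g/cup = 3888 g
water: (1 tbsp + 2 tsp = 5/3 tbsp) × 6 × 15 mL/tbsp = 150 mL
grated parmesan: (1 tbsp + 1 tsp = 4/3 tbsp) × 6 ÷ 16 tbsp/cup × 100 g/cup = 50 g

vegetable oil: 8 cup; tomato paste: 1021 g; diced celery: 1080 g; red lentils: 3888 g; water: 150 mL; grated parmesan: 50 g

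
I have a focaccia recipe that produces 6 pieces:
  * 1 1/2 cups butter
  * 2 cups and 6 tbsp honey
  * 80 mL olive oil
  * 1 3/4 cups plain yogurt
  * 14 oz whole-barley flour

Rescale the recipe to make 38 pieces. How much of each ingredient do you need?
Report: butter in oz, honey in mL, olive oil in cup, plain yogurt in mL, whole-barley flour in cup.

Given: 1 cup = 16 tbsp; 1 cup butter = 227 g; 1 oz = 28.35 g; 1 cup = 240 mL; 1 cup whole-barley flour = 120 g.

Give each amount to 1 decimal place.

butter: 76.1 oz; honey: 3610.0 mL; olive oil: 2.1 cup; plain yogurt: 2660.0 mL; whole-barley flour: 20.9 cup

Scaling factor: 38/6 = 19/3.
butter: 1.5 cup × 19/3 × 227 g/cup ÷ 28.35 g/oz ≈ 76.1 oz
honey: (2 cup + 6 tbsp = 2.375 cup) × 19/3 × 240 mL/cup = 3610.0 mL
olive oil: 80 mL × 19/3 ÷ 240 mL/cup ≈ 2.1 cup
plain yogurt: 1.75 cup × 19/3 × 240 mL/cup = 2660.0 mL
whole-barley flour: 14 oz × 19/3 × 28.35 g/oz ÷ 120 g/cup ≈ 20.9 cup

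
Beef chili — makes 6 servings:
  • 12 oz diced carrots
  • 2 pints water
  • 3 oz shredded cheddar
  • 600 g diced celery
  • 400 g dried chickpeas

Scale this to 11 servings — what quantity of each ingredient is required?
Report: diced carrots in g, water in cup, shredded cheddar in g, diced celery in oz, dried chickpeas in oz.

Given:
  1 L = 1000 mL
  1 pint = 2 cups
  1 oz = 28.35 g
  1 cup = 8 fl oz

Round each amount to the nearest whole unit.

diced carrots: 624 g; water: 7 cup; shredded cheddar: 156 g; diced celery: 39 oz; dried chickpeas: 26 oz

Scaling factor: 11/6.
diced carrots: 12 oz × 11/6 × 28.35 g/oz ≈ 624 g
water: 2 pint × 11/6 × 2 cup/pint ≈ 7 cup
shredded cheddar: 3 oz × 11/6 × 28.35 g/oz ≈ 156 g
diced celery: 600 g × 11/6 ÷ 28.35 g/oz ≈ 39 oz
dried chickpeas: 400 g × 11/6 ÷ 28.35 g/oz ≈ 26 oz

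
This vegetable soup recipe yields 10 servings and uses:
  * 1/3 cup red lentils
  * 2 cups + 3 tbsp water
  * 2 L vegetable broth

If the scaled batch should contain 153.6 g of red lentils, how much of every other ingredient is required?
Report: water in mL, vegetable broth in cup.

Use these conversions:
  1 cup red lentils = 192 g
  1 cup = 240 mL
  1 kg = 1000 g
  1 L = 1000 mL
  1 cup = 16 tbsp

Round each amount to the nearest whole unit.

water: 1260 mL; vegetable broth: 20 cup

The original recipe has 64 g of red lentils, so the scaling factor is 153.6 ÷ 64 = 12/5 = 2.4.
water: (2 cup + 3 tbsp = 2.1875 cup) × 12/5 × 240 mL/cup = 1260 mL
vegetable broth: 2 L × 12/5 × 1000 mL/L ÷ 240 mL/cup = 20 cup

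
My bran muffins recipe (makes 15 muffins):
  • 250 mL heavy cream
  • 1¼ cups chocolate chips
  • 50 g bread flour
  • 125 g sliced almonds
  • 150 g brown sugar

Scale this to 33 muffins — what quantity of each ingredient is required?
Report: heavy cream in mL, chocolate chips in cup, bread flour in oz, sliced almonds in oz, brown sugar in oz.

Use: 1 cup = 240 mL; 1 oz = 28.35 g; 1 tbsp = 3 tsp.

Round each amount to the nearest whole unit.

heavy cream: 550 mL; chocolate chips: 3 cup; bread flour: 4 oz; sliced almonds: 10 oz; brown sugar: 12 oz

Scaling factor: 33/15 = 11/5 = 2.2.
heavy cream: 250 mL × 11/5 = 550 mL
chocolate chips: 1.25 cup × 11/5 ≈ 3 cup
bread flour: 50 g × 11/5 ÷ 28.35 g/oz ≈ 4 oz
sliced almonds: 125 g × 11/5 ÷ 28.35 g/oz ≈ 10 oz
brown sugar: 150 g × 11/5 ÷ 28.35 g/oz ≈ 12 oz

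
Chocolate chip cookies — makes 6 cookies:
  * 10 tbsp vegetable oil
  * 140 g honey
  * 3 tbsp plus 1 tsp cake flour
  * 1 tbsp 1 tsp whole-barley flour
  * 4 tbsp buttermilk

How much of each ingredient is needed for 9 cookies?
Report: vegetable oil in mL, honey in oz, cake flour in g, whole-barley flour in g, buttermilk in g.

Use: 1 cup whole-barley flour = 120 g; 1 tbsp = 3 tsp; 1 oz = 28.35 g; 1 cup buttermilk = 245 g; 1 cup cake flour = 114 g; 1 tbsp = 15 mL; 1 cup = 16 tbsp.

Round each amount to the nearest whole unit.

Scaling factor: 9/6 = 3/2 = 1.5.
vegetable oil: 10 tbsp × 3/2 × 15 mL/tbsp = 225 mL
honey: 140 g × 3/2 ÷ 28.35 g/oz ≈ 7 oz
cake flour: (3 tbsp + 1 tsp = 10/3 tbsp) × 3/2 ÷ 16 tbsp/cup × 114 g/cup ≈ 36 g
whole-barley flour: (1 tbsp + 1 tsp = 4/3 tbsp) × 3/2 ÷ 16 tbsp/cup × 120 g/cup = 15 g
buttermilk: 4 tbsp × 3/2 ÷ 16 tbsp/cup × 245 g/cup ≈ 92 g

vegetable oil: 225 mL; honey: 7 oz; cake flour: 36 g; whole-barley flour: 15 g; buttermilk: 92 g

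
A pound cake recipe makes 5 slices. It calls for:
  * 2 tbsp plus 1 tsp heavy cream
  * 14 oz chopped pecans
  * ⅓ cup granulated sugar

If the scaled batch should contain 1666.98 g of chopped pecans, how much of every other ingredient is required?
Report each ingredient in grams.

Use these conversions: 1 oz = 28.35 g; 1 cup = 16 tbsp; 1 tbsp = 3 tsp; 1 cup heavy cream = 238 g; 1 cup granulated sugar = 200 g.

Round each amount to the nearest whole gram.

heavy cream: 146 g; granulated sugar: 280 g

The original recipe has 396.9 g of chopped pecans, so the scaling factor is 1666.98 ÷ 396.9 = 21/5 = 4.2.
heavy cream: (2 tbsp + 1 tsp = 7/3 tbsp) × 21/5 ÷ 16 tbsp/cup × 238 g/cup ≈ 146 g
granulated sugar: 1/3 cup × 21/5 × 200 g/cup = 280 g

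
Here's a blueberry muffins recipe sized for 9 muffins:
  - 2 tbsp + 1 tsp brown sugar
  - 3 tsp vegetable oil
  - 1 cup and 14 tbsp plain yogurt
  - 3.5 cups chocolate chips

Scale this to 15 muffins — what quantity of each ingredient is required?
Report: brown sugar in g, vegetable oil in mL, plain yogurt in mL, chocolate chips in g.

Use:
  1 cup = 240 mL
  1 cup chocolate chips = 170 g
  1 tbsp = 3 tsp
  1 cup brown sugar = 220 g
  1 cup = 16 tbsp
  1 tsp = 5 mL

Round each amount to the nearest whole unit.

brown sugar: 53 g; vegetable oil: 25 mL; plain yogurt: 750 mL; chocolate chips: 992 g

Scaling factor: 15/9 = 5/3.
brown sugar: (2 tbsp + 1 tsp = 7/3 tbsp) × 5/3 ÷ 16 tbsp/cup × 220 g/cup ≈ 53 g
vegetable oil: 3 tsp × 5/3 × 5 mL/tsp = 25 mL
plain yogurt: (1 cup + 14 tbsp = 1.875 cup) × 5/3 × 240 mL/cup = 750 mL
chocolate chips: 3.5 cup × 5/3 × 170 g/cup ≈ 992 g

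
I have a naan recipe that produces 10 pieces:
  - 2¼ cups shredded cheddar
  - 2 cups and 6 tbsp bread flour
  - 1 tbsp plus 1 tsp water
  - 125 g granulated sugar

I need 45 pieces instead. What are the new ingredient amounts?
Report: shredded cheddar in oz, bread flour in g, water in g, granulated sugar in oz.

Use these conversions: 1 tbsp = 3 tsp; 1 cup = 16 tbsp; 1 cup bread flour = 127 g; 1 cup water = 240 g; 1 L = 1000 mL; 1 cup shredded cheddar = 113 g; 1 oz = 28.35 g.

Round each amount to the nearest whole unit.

shredded cheddar: 40 oz; bread flour: 1357 g; water: 90 g; granulated sugar: 20 oz

Scaling factor: 45/10 = 9/2 = 4.5.
shredded cheddar: 2.25 cup × 9/2 × 113 g/cup ÷ 28.35 g/oz ≈ 40 oz
bread flour: (2 cup + 6 tbsp = 2.375 cup) × 9/2 × 127 g/cup ≈ 1357 g
water: (1 tbsp + 1 tsp = 4/3 tbsp) × 9/2 ÷ 16 tbsp/cup × 240 g/cup = 90 g
granulated sugar: 125 g × 9/2 ÷ 28.35 g/oz ≈ 20 oz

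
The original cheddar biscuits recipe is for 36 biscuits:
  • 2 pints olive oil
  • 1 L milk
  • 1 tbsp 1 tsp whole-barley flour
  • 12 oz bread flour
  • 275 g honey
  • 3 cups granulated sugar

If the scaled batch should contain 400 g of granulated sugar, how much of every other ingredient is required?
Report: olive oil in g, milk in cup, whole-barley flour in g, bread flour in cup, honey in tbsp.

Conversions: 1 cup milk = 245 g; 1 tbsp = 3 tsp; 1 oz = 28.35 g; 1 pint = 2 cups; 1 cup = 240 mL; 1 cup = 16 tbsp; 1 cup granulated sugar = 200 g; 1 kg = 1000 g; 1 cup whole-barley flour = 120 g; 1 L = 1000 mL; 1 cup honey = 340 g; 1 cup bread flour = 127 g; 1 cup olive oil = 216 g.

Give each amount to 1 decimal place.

The original recipe has 600 g of granulated sugar, so the scaling factor is 400 ÷ 600 = 2/3.
olive oil: 2 pint × 2/3 × 2 cup/pint × 216 g/cup = 576.0 g
milk: 1 L × 2/3 × 1000 mL/L ÷ 240 mL/cup ≈ 2.8 cup
whole-barley flour: (1 tbsp + 1 tsp = 4/3 tbsp) × 2/3 ÷ 16 tbsp/cup × 120 g/cup ≈ 6.7 g
bread flour: 12 oz × 2/3 × 28.35 g/oz ÷ 127 g/cup ≈ 1.8 cup
honey: 275 g × 2/3 ÷ 340 g/cup × 16 tbsp/cup ≈ 8.6 tbsp

olive oil: 576.0 g; milk: 2.8 cup; whole-barley flour: 6.7 g; bread flour: 1.8 cup; honey: 8.6 tbsp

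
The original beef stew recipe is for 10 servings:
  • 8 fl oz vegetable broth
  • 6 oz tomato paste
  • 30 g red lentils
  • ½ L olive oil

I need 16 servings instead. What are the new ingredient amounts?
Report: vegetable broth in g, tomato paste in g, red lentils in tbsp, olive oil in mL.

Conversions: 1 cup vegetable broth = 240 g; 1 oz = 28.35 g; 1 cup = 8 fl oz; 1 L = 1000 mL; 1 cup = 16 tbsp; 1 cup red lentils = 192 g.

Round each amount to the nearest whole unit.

Scaling factor: 16/10 = 8/5 = 1.6.
vegetable broth: 8 fl oz × 8/5 ÷ 8 fl oz/cup × 240 g/cup = 384 g
tomato paste: 6 oz × 8/5 × 28.35 g/oz ≈ 272 g
red lentils: 30 g × 8/5 ÷ 192 g/cup × 16 tbsp/cup = 4 tbsp
olive oil: 0.5 L × 8/5 × 1000 mL/L = 800 mL

vegetable broth: 384 g; tomato paste: 272 g; red lentils: 4 tbsp; olive oil: 800 mL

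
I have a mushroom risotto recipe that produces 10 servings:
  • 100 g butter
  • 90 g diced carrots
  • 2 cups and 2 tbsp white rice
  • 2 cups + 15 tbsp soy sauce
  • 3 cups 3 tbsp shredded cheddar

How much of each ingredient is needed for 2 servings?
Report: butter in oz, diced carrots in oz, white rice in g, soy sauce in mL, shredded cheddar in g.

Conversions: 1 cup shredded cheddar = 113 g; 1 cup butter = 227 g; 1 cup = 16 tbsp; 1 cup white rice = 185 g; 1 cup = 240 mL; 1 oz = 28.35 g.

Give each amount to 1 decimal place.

Scaling factor: 2/10 = 1/5 = 0.2.
butter: 100 g × 1/5 ÷ 28.35 g/oz ≈ 0.7 oz
diced carrots: 90 g × 1/5 ÷ 28.35 g/oz ≈ 0.6 oz
white rice: (2 cup + 2 tbsp = 2.125 cup) × 1/5 × 185 g/cup ≈ 78.6 g
soy sauce: (2 cup + 15 tbsp = 2.9375 cup) × 1/5 × 240 mL/cup = 141.0 mL
shredded cheddar: (3 cup + 3 tbsp = 3.1875 cup) × 1/5 × 113 g/cup ≈ 72.0 g

butter: 0.7 oz; diced carrots: 0.6 oz; white rice: 78.6 g; soy sauce: 141.0 mL; shredded cheddar: 72.0 g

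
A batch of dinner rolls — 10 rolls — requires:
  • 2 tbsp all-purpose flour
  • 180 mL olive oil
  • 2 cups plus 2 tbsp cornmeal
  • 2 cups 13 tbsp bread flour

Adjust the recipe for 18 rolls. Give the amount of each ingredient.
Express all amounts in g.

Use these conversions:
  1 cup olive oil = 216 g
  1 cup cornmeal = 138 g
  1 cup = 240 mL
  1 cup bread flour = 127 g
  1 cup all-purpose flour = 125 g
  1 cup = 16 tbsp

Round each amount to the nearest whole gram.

all-purpose flour: 28 g; olive oil: 292 g; cornmeal: 528 g; bread flour: 643 g

Scaling factor: 18/10 = 9/5 = 1.8.
all-purpose flour: 2 tbsp × 9/5 ÷ 16 tbsp/cup × 125 g/cup ≈ 28 g
olive oil: 180 mL × 9/5 ÷ 240 mL/cup × 216 g/cup ≈ 292 g
cornmeal: (2 cup + 2 tbsp = 2.125 cup) × 9/5 × 138 g/cup ≈ 528 g
bread flour: (2 cup + 13 tbsp = 2.8125 cup) × 9/5 × 127 g/cup ≈ 643 g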